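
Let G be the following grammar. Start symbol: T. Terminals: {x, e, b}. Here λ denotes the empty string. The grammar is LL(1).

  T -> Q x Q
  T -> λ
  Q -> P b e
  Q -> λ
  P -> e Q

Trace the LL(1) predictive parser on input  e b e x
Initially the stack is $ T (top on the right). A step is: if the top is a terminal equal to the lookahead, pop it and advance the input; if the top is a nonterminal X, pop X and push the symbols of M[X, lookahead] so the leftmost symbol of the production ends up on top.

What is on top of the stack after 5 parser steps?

     Stack          Input      Action
  1  $ T            e b e x $  expand T -> Q x Q
  2  $ Q x Q        e b e x $  expand Q -> P b e
  3  $ Q x e b P    e b e x $  expand P -> e Q
  4  $ Q x e b Q e  e b e x $  match e
  5  $ Q x e b Q    b e x $    expand Q -> λ
Stack after step 5: $ Q x e b (top = b).

b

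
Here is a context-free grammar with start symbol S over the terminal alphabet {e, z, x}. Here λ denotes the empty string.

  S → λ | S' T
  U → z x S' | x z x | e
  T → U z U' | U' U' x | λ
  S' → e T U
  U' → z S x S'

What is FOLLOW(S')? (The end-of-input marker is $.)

FIRST(U): from U→z x S' we get {z}; from U→x z x we get {x}; from U→e we get {e}. So FIRST(U) = {e, x, z}.
FIRST(S'): from S'→e T U we get {e}. So FIRST(S') = {e}.
FIRST(U'): from U'→z S x S' we get {z}. So FIRST(U') = {z}.
FIRST(S): from S→λ we get {λ}; from S→S' T we get {e}. So FIRST(S) = {λ, e}.
FIRST(T): from T→U z U' we get {e, x, z}; from T→U' U' x we get {z}; from T→λ we get {λ}. So FIRST(T) = {λ, e, x, z}.
FOLLOW(S) includes $ since S is the start symbol.
FOLLOW(S): in U'→z S x S', S is followed by x S' with FIRST {x}. Thus FOLLOW(S) = {$, x}.
FOLLOW(T): in S→S' T, the suffix after T is empty, so FOLLOW(T) ⊇ FOLLOW(S) = {$, x}; in S'→e T U, T is followed by U with FIRST {e, x, z}. Thus FOLLOW(T) = {$, e, x, z}.
FOLLOW(U'): in T→U z U', the suffix after U' is empty, so FOLLOW(U') ⊇ FOLLOW(T) = {$, e, x, z}; in T→U' U' x (occurrence 1), U' is followed by U' x with FIRST {z}; in T→U' U' x (occurrence 2), U' is followed by x with FIRST {x}. Thus FOLLOW(U') = {$, e, x, z}.
FOLLOW(U): in T→U z U', U is followed by z U' with FIRST {z}; in S'→e T U, the suffix after U is empty, so FOLLOW(U) ⊇ FOLLOW(S') = {$, e, x, z}. Thus FOLLOW(U) = {$, e, x, z}.
FOLLOW(S'): in S→S' T, S' is followed by T with FIRST {λ, e, x, z}; in S→S' T, the suffix after S' is nullable, so FOLLOW(S') ⊇ FOLLOW(S) = {$, x}; in U→z x S', the suffix after S' is empty, so FOLLOW(S') ⊇ FOLLOW(U) = {$, e, x, z}; in U'→z S x S', the suffix after S' is empty, so FOLLOW(S') ⊇ FOLLOW(U') = {$, e, x, z}. Thus FOLLOW(S') = {$, e, x, z}.

{$, e, x, z}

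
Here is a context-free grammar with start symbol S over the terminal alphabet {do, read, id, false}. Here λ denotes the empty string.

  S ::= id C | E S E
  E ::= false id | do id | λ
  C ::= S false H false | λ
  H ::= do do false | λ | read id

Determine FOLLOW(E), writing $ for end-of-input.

{$, do, false, id}

FIRST(E): from E::=false id we get {false}; from E::=do id we get {do}; from E::=λ we get {λ}. So FIRST(E) = {λ, do, false}.
FIRST(H): from H::=do do false we get {do}; from H::=λ we get {λ}; from H::=read id we get {read}. So FIRST(H) = {λ, do, read}.
FIRST(S): from S::=id C we get {id}; from S::=E S E we get {do, false, id}. So FIRST(S) = {do, false, id}.
FIRST(C): from C::=S false H false we get {do, false, id}; from C::=λ we get {λ}. So FIRST(C) = {λ, do, false, id}.
FOLLOW(S) includes $ since S is the start symbol.
FOLLOW(S): in S::=E S E, S is followed by E with FIRST {λ, do, false}; in S::=E S E, the suffix after S is nullable (adds nothing new); in C::=S false H false, S is followed by false H false with FIRST {false}. Thus FOLLOW(S) = {$, do, false}.
FOLLOW(E): in S::=E S E (occurrence 1), E is followed by S E with FIRST {do, false, id}; in S::=E S E (occurrence 2), the suffix after E is empty, so FOLLOW(E) ⊇ FOLLOW(S) = {$, do, false}. Thus FOLLOW(E) = {$, do, false, id}.
FOLLOW(C): in S::=id C, the suffix after C is empty, so FOLLOW(C) ⊇ FOLLOW(S) = {$, do, false}. Thus FOLLOW(C) = {$, do, false}.
FOLLOW(H): in C::=S false H false, H is followed by false with FIRST {false}. Thus FOLLOW(H) = {false}.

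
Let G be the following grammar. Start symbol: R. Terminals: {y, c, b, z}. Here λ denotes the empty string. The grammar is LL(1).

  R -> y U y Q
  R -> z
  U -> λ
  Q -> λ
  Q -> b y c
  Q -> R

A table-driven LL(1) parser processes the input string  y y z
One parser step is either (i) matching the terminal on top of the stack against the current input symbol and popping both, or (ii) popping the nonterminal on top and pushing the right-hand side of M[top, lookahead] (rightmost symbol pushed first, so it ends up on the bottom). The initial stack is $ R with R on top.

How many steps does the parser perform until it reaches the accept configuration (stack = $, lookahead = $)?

7

step 1: stack=$ R  input=y y z $  — expand R -> y U y Q
step 2: stack=$ Q y U y  input=y y z $  — match y
step 3: stack=$ Q y U  input=y z $  — expand U -> λ
step 4: stack=$ Q y  input=y z $  — match y
step 5: stack=$ Q  input=z $  — expand Q -> R
step 6: stack=$ R  input=z $  — expand R -> z
step 7: stack=$ z  input=z $  — match z
Accept reached after 7 steps.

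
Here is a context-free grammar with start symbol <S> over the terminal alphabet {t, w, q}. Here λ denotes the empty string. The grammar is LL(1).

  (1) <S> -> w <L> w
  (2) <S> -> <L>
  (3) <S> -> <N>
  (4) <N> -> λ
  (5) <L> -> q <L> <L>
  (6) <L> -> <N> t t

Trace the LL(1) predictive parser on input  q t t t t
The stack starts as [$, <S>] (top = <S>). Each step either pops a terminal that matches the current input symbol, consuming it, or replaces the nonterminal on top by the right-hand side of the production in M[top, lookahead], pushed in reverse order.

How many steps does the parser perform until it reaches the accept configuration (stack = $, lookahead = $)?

11

step 1: stack=$ <S>  input=q t t t t $  — expand <S> -> <L>
step 2: stack=$ <L>  input=q t t t t $  — expand <L> -> q <L> <L>
step 3: stack=$ <L> <L> q  input=q t t t t $  — match q
step 4: stack=$ <L> <L>  input=t t t t $  — expand <L> -> <N> t t
step 5: stack=$ <L> t t <N>  input=t t t t $  — expand <N> -> λ
step 6: stack=$ <L> t t  input=t t t t $  — match t
step 7: stack=$ <L> t  input=t t t $  — match t
step 8: stack=$ <L>  input=t t $  — expand <L> -> <N> t t
step 9: stack=$ t t <N>  input=t t $  — expand <N> -> λ
step 10: stack=$ t t  input=t t $  — match t
step 11: stack=$ t  input=t $  — match t
Accept reached after 11 steps.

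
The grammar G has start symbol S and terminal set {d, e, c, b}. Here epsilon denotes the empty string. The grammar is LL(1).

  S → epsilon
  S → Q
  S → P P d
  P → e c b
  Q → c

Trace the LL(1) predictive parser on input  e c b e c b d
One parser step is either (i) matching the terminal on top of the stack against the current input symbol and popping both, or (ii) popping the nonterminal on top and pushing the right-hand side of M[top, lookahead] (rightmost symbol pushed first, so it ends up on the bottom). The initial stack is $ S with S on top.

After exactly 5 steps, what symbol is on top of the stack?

P

     Stack        Input            Action
  1  $ S          e c b e c b d $  expand S → P P d
  2  $ d P P      e c b e c b d $  expand P → e c b
  3  $ d P b c e  e c b e c b d $  match e
  4  $ d P b c    c b e c b d $    match c
  5  $ d P b      b e c b d $      match b
Stack after step 5: $ d P (top = P).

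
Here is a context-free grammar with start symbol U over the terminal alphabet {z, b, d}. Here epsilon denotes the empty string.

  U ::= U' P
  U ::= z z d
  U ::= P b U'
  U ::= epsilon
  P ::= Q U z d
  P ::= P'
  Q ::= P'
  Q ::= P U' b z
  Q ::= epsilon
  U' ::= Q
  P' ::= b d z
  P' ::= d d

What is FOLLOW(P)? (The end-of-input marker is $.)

FIRST(P') = {b, d}
FIRST(U) = {epsilon, b, d, z}  (via U' P, P b U')
FIRST(P) = {b, d, z}  (via Q U z d, P')
FIRST(Q) = {epsilon, b, d, z}  (via P', P U' b z)
FIRST(U') = {epsilon, b, d, z}  (via Q)
FOLLOW(U) includes $ since U is the start symbol.
FOLLOW(U): in P::=Q U z d, U is followed by z d with FIRST {z}. Thus FOLLOW(U) = {$, z}.
FOLLOW(P): in U::=U' P, the suffix after P is empty, so FOLLOW(P) ⊇ FOLLOW(U) = {$, z}; in U::=P b U', P is followed by b U' with FIRST {b}; in Q::=P U' b z, P is followed by U' b z with FIRST {b, d, z}. Thus FOLLOW(P) = {$, b, d, z}.
FOLLOW(U'): in U::=U' P, U' is followed by P with FIRST {b, d, z}; in U::=P b U', the suffix after U' is empty, so FOLLOW(U') ⊇ FOLLOW(U) = {$, z}; in Q::=P U' b z, U' is followed by b z with FIRST {b}. Thus FOLLOW(U') = {$, b, d, z}.
FOLLOW(Q): in P::=Q U z d, Q is followed by U z d with FIRST {b, d, z}; in U'::=Q, the suffix after Q is empty, so FOLLOW(Q) ⊇ FOLLOW(U') = {$, b, d, z}. Thus FOLLOW(Q) = {$, b, d, z}.
FOLLOW(P'): in P::=P', the suffix after P' is empty, so FOLLOW(P') ⊇ FOLLOW(P) = {$, b, d, z}; in Q::=P', the suffix after P' is empty, so FOLLOW(P') ⊇ FOLLOW(Q) = {$, b, d, z}. Thus FOLLOW(P') = {$, b, d, z}.

{$, b, d, z}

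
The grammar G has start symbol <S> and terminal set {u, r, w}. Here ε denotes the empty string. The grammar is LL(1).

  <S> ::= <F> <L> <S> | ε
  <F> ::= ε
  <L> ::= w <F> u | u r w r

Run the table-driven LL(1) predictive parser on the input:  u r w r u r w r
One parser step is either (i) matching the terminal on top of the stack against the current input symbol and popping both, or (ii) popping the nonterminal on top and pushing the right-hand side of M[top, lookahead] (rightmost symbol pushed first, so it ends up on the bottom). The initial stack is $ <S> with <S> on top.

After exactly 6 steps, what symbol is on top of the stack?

r

     Stack          Input              Action
  1  $ <S>          u r w r u r w r $  expand <S> ::= <F> <L> <S>
  2  $ <S> <L> <F>  u r w r u r w r $  expand <F> ::= ε
  3  $ <S> <L>      u r w r u r w r $  expand <L> ::= u r w r
  4  $ <S> r w r u  u r w r u r w r $  match u
  5  $ <S> r w r    r w r u r w r $    match r
  6  $ <S> r w      w r u r w r $      match w
Stack after step 6: $ <S> r (top = r).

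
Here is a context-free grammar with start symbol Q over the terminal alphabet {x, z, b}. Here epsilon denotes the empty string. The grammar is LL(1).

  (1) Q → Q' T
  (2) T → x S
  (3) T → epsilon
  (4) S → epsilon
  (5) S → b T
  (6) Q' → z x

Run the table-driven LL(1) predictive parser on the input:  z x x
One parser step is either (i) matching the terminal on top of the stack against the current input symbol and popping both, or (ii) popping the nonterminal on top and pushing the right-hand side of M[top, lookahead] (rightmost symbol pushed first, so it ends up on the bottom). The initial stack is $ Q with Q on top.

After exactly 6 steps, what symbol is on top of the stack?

     Stack    Input    Action
  1  $ Q      z x x $  expand Q → Q' T
  2  $ T Q'   z x x $  expand Q' → z x
  3  $ T x z  z x x $  match z
  4  $ T x    x x $    match x
  5  $ T      x $      expand T → x S
  6  $ S x    x $      match x
Stack after step 6: $ S (top = S).

S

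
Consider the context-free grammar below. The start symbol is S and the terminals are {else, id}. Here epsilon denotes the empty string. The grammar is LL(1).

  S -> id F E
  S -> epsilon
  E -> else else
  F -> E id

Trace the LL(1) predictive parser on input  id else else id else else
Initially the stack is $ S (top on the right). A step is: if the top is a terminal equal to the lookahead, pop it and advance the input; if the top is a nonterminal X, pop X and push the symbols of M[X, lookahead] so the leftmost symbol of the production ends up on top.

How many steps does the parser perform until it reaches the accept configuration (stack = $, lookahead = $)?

10

      Stack             Input                        Action
   1  $ S               id else else id else else $  expand S -> id F E
   2  $ E F id          id else else id else else $  match id
   3  $ E F             else else id else else $     expand F -> E id
   4  $ E id E          else else id else else $     expand E -> else else
   5  $ E id else else  else else id else else $     match else
   6  $ E id else       else id else else $          match else
   7  $ E id            id else else $               match id
   8  $ E               else else $                  expand E -> else else
   9  $ else else       else else $                  match else
  10  $ else            else $                       match else
Accept reached after 10 steps.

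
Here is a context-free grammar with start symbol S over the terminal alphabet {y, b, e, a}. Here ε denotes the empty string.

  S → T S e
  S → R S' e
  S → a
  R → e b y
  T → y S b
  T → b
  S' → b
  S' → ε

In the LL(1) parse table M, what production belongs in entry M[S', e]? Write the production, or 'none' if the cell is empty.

S' → ε

FIRST(R) = {e}
FIRST(T) = {b, y}
FIRST(S') = {ε, b}
FIRST(S) = {a, b, e, y}  (via T S e, R S' e)
FOLLOW(S) includes $ since S is the start symbol.
FOLLOW(S'): in S→R S' e, S' is followed by e with FIRST {e}. Thus FOLLOW(S') = {e}.
For S' → b: FIRST(b) = {b}, so it goes in M[S', t] for t ∈ {b}.
For S' → ε: FIRST(ε) = {ε}, so it goes in M[S', t] for t ∈ {}; since ε ∈ FIRST, also for every t ∈ FOLLOW(S') = {e}.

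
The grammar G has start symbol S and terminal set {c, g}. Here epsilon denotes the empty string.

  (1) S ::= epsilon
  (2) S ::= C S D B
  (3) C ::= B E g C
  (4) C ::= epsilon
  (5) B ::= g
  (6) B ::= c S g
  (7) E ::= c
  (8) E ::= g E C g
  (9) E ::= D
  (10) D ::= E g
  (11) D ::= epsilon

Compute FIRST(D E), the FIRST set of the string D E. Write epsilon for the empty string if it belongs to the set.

FIRST(B) = {c, g}
FIRST(C) = {epsilon, c, g}  (via B E g C)
FIRST(S) = {epsilon, c, g}  (via C S D B)
FIRST(E) = {epsilon, c, g}  (via D)
FIRST(D) = {epsilon, c, g}  (via E g)
FIRST(D E): take FIRST of each symbol in turn, carrying on past any symbol whose FIRST contains epsilon; result {epsilon, c, g}.

{epsilon, c, g}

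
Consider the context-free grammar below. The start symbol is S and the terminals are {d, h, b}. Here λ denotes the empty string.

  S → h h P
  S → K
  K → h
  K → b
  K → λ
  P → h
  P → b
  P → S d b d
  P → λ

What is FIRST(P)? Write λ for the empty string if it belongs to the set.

{λ, b, d, h}

FIRST(K): from K→h we get {h}; from K→b we get {b}; from K→λ we get {λ}. So FIRST(K) = {λ, b, h}.
FIRST(S): from S→h h P we get {h}; from S→K we get {λ, b, h}. So FIRST(S) = {λ, b, h}.
FIRST(P): from P→h we get {h}; from P→b we get {b}; from P→S d b d we get {b, d, h}; from P→λ we get {λ}. So FIRST(P) = {λ, b, d, h}.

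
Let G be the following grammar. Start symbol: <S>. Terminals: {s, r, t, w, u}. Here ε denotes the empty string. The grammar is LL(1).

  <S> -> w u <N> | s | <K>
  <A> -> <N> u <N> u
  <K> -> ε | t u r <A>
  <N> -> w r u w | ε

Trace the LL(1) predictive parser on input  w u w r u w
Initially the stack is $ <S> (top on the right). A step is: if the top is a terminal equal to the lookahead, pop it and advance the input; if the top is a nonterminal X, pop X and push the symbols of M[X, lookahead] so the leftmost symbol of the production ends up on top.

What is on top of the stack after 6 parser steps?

step 1: stack=$ <S>  input=w u w r u w $  — expand <S> -> w u <N>
step 2: stack=$ <N> u w  input=w u w r u w $  — match w
step 3: stack=$ <N> u  input=u w r u w $  — match u
step 4: stack=$ <N>  input=w r u w $  — expand <N> -> w r u w
step 5: stack=$ w u r w  input=w r u w $  — match w
step 6: stack=$ w u r  input=r u w $  — match r
Stack after step 6: $ w u (top = u).

u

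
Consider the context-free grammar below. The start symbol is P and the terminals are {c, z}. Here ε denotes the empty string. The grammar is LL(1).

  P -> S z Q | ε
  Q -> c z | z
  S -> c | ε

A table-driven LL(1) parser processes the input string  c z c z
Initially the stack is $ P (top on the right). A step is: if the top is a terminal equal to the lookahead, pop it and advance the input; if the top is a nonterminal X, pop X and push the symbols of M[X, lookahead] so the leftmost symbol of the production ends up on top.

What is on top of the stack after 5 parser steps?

     Stack    Input      Action
  1  $ P      c z c z $  expand P -> S z Q
  2  $ Q z S  c z c z $  expand S -> c
  3  $ Q z c  c z c z $  match c
  4  $ Q z    z c z $    match z
  5  $ Q      c z $      expand Q -> c z
Stack after step 5: $ z c (top = c).

c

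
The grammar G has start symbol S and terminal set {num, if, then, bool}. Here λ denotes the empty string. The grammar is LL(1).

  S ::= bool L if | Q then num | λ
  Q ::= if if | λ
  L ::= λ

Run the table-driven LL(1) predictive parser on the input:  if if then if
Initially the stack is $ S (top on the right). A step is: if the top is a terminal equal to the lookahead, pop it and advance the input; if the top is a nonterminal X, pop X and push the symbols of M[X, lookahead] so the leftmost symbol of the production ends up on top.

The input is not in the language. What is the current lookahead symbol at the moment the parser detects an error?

     Stack             Input            Action
  1  $ S               if if then if $  expand S ::= Q then num
  2  $ num then Q      if if then if $  expand Q ::= if if
  3  $ num then if if  if if then if $  match if
  4  $ num then if     if then if $     match if
  5  $ num then        then if $        match then
  6  $ num             if $             error: top is terminal num but lookahead is if

if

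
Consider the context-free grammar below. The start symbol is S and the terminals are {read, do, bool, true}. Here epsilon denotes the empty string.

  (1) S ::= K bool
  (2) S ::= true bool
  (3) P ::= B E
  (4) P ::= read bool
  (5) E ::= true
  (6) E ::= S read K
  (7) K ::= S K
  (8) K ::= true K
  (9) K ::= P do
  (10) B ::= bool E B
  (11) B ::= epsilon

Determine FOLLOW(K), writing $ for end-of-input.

FIRST(B) = {epsilon, bool}
FIRST(S) = {bool, read, true}  (via K bool)
FIRST(E) = {bool, read, true}  (via S read K)
FIRST(P) = {bool, read, true}  (via B E)
FIRST(K) = {bool, read, true}  (via S K, P do)
FOLLOW(S) includes $ since S is the start symbol.
FOLLOW(S): in E::=S read K, S is followed by read K with FIRST {read}; in K::=S K, S is followed by K with FIRST {bool, read, true}. Thus FOLLOW(S) = {$, bool, read, true}.
FOLLOW(P): in K::=P do, P is followed by do with FIRST {do}. Thus FOLLOW(P) = {do}.
FOLLOW(B): in P::=B E, B is followed by E with FIRST {bool, read, true}; in B::=bool E B, the suffix after B is empty (adds nothing new). Thus FOLLOW(B) = {bool, read, true}.
FOLLOW(E): in P::=B E, the suffix after E is empty, so FOLLOW(E) ⊇ FOLLOW(P) = {do}; in B::=bool E B, E is followed by B with FIRST {epsilon, bool}; in B::=bool E B, the suffix after E is nullable, so FOLLOW(E) ⊇ FOLLOW(B) = {bool, read, true}. Thus FOLLOW(E) = {bool, do, read, true}.
FOLLOW(K): in S::=K bool, K is followed by bool with FIRST {bool}; in E::=S read K, the suffix after K is empty, so FOLLOW(K) ⊇ FOLLOW(E) = {bool, do, read, true}; in K::=S K, the suffix after K is empty (adds nothing new); in K::=true K, the suffix after K is empty (adds nothing new). Thus FOLLOW(K) = {bool, do, read, true}.

{bool, do, read, true}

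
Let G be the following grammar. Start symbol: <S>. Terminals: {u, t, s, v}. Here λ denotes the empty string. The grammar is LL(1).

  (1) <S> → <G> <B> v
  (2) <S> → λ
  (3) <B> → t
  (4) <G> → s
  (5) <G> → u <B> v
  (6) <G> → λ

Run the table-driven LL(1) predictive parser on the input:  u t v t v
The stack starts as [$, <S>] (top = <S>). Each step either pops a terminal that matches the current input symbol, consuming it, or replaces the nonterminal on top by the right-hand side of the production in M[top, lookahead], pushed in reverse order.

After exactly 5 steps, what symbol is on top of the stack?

v

step 1: stack=$ <S>  input=u t v t v $  — expand <S> → <G> <B> v
step 2: stack=$ v <B> <G>  input=u t v t v $  — expand <G> → u <B> v
step 3: stack=$ v <B> v <B> u  input=u t v t v $  — match u
step 4: stack=$ v <B> v <B>  input=t v t v $  — expand <B> → t
step 5: stack=$ v <B> v t  input=t v t v $  — match t
Stack after step 5: $ v <B> v (top = v).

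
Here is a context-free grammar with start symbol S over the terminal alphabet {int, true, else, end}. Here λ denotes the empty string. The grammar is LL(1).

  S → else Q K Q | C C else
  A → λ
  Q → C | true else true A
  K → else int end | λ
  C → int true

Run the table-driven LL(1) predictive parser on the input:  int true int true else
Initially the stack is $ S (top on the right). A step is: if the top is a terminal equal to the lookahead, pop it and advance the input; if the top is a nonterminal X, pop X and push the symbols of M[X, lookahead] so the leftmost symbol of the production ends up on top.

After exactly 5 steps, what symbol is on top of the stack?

     Stack              Input                     Action
  1  $ S                int true int true else $  expand S → C C else
  2  $ else C C         int true int true else $  expand C → int true
  3  $ else C true int  int true int true else $  match int
  4  $ else C true      true int true else $      match true
  5  $ else C           int true else $           expand C → int true
Stack after step 5: $ else true int (top = int).

int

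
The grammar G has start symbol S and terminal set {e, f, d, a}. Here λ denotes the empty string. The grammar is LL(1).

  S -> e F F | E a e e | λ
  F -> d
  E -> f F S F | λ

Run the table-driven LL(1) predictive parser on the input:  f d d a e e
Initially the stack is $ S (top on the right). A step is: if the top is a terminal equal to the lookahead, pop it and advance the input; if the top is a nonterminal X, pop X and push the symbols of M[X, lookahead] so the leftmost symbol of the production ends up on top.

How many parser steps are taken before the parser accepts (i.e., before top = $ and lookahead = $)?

11

      Stack            Input          Action
   1  $ S              f d d a e e $  expand S -> E a e e
   2  $ e e a E        f d d a e e $  expand E -> f F S F
   3  $ e e a F S F f  f d d a e e $  match f
   4  $ e e a F S F    d d a e e $    expand F -> d
   5  $ e e a F S d    d d a e e $    match d
   6  $ e e a F S      d a e e $      expand S -> λ
   7  $ e e a F        d a e e $      expand F -> d
   8  $ e e a d        d a e e $      match d
   9  $ e e a          a e e $        match a
  10  $ e e            e e $          match e
  11  $ e              e $            match e
Accept reached after 11 steps.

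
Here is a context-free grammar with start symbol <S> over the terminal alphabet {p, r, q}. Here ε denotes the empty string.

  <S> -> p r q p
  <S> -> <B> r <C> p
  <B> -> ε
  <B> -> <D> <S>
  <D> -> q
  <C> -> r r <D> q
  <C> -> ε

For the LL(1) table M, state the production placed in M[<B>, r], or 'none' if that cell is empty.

<B> -> ε

FIRST(<D>) = {q}
FIRST(<C>) = {ε, r}
FIRST(<B>) = {ε, q}  (via <D> <S>)
FIRST(<S>) = {p, q, r}  (via <B> r <C> p)
FOLLOW(<S>) includes $ since <S> is the start symbol.
FOLLOW(<B>): in <S>-><B> r <C> p, <B> is followed by r <C> p with FIRST {r}. Thus FOLLOW(<B>) = {r}.
For <B> -> ε: FIRST(ε) = {ε}, so it goes in M[<B>, t] for t ∈ {}; since ε ∈ FIRST, also for every t ∈ FOLLOW(<B>) = {r}.
For <B> -> <D> <S>: FIRST(<D> <S>) = {q}, so it goes in M[<B>, t] for t ∈ {q}.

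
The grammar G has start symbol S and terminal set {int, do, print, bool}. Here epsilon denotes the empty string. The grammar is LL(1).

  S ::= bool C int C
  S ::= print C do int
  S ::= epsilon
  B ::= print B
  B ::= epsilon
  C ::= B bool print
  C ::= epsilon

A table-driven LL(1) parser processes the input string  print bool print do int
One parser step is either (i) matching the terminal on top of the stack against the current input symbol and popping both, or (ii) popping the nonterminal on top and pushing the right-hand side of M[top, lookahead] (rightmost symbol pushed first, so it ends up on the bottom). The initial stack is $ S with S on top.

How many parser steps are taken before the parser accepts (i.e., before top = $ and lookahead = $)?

step 1: stack=$ S  input=print bool print do int $  — expand S ::= print C do int
step 2: stack=$ int do C print  input=print bool print do int $  — match print
step 3: stack=$ int do C  input=bool print do int $  — expand C ::= B bool print
step 4: stack=$ int do print bool B  input=bool print do int $  — expand B ::= epsilon
step 5: stack=$ int do print bool  input=bool print do int $  — match bool
step 6: stack=$ int do print  input=print do int $  — match print
step 7: stack=$ int do  input=do int $  — match do
step 8: stack=$ int  input=int $  — match int
Accept reached after 8 steps.

8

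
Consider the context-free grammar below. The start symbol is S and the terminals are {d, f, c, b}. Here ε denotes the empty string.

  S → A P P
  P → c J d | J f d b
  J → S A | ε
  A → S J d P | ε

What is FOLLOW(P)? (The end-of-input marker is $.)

FIRST(S): from S→A P P we get {c, f}. So FIRST(S) = {c, f}.
FIRST(J): from J→S A we get {c, f}; from J→ε we get {ε}. So FIRST(J) = {ε, c, f}.
FIRST(A): from A→S J d P we get {c, f}; from A→ε we get {ε}. So FIRST(A) = {ε, c, f}.
FIRST(P): from P→c J d we get {c}; from P→J f d b we get {c, f}. So FIRST(P) = {c, f}.
FOLLOW(S) includes $ since S is the start symbol.
FOLLOW(J): in P→c J d, J is followed by d with FIRST {d}; in P→J f d b, J is followed by f d b with FIRST {f}; in A→S J d P, J is followed by d P with FIRST {d}. Thus FOLLOW(J) = {d, f}.
FOLLOW(S): in J→S A, S is followed by A with FIRST {ε, c, f}; in J→S A, the suffix after S is nullable, so FOLLOW(S) ⊇ FOLLOW(J) = {d, f}; in A→S J d P, S is followed by J d P with FIRST {c, d, f}. Thus FOLLOW(S) = {$, c, d, f}.
FOLLOW(A): in S→A P P, A is followed by P P with FIRST {c, f}; in J→S A, the suffix after A is empty, so FOLLOW(A) ⊇ FOLLOW(J) = {d, f}. Thus FOLLOW(A) = {c, d, f}.
FOLLOW(P): in S→A P P (occurrence 1), P is followed by P with FIRST {c, f}; in S→A P P (occurrence 2), the suffix after P is empty, so FOLLOW(P) ⊇ FOLLOW(S) = {$, c, d, f}; in A→S J d P, the suffix after P is empty, so FOLLOW(P) ⊇ FOLLOW(A) = {c, d, f}. Thus FOLLOW(P) = {$, c, d, f}.

{$, c, d, f}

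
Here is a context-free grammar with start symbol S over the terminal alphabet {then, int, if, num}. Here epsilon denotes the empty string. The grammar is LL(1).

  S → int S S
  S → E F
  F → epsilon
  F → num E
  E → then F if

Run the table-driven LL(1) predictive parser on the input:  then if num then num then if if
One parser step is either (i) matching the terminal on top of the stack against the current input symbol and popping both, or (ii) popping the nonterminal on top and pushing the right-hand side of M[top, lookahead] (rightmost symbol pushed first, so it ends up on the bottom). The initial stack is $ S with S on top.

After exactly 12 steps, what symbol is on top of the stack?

then

      Stack          Input                              Action
   1  $ S            then if num then num then if if $  expand S → E F
   2  $ F E          then if num then num then if if $  expand E → then F if
   3  $ F if F then  then if num then num then if if $  match then
   4  $ F if F       if num then num then if if $       expand F → epsilon
   5  $ F if         if num then num then if if $       match if
   6  $ F            num then num then if if $          expand F → num E
   7  $ E num        num then num then if if $          match num
   8  $ E            then num then if if $              expand E → then F if
   9  $ if F then    then num then if if $              match then
  10  $ if F         num then if if $                   expand F → num E
  11  $ if E num     num then if if $                   match num
  12  $ if E         then if if $                       expand E → then F if
Stack after step 12: $ if if F then (top = then).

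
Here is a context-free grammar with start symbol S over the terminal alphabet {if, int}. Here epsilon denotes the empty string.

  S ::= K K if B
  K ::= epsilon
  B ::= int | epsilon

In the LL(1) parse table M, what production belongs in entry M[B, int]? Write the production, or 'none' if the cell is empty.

B ::= int

FIRST(K): from K::=epsilon we get {epsilon}. So FIRST(K) = {epsilon}.
FIRST(B): from B::=int we get {int}; from B::=epsilon we get {epsilon}. So FIRST(B) = {epsilon, int}.
FIRST(S): from S::=K K if B we get {if}. So FIRST(S) = {if}.
FOLLOW(S) includes $ since S is the start symbol.
FOLLOW(S): S appears on no right-hand side. Thus FOLLOW(S) = {$}.
FOLLOW(B): in S::=K K if B, the suffix after B is empty, so FOLLOW(B) ⊇ FOLLOW(S) = {$}. Thus FOLLOW(B) = {$}.
For B ::= int: FIRST(int) = {int}, so it goes in M[B, t] for t ∈ {int}.
For B ::= epsilon: FIRST(epsilon) = {epsilon}, so it goes in M[B, t] for t ∈ {}; since epsilon ∈ FIRST, also for every t ∈ FOLLOW(B) = {$}.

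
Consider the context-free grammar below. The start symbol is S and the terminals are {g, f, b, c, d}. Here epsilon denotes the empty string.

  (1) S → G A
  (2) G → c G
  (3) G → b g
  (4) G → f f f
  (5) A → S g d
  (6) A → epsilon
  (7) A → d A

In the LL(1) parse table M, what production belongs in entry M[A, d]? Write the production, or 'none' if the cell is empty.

A → d A

FIRST(G) = {b, c, f}
FIRST(S) = {b, c, f}  (via G A)
FIRST(A) = {epsilon, b, c, d, f}  (via S g d)
FOLLOW(S) includes $ since S is the start symbol.
FOLLOW(S): in A→S g d, S is followed by g d with FIRST {g}. Thus FOLLOW(S) = {$, g}.
FOLLOW(A): in S→G A, the suffix after A is empty, so FOLLOW(A) ⊇ FOLLOW(S) = {$, g}; in A→d A, the suffix after A is empty (adds nothing new). Thus FOLLOW(A) = {$, g}.
For A → S g d: FIRST(S g d) = {b, c, f}, so it goes in M[A, t] for t ∈ {b, c, f}.
For A → epsilon: FIRST(epsilon) = {epsilon}, so it goes in M[A, t] for t ∈ {}; since epsilon ∈ FIRST, also for every t ∈ FOLLOW(A) = {$, g}.
For A → d A: FIRST(d A) = {d}, so it goes in M[A, t] for t ∈ {d}.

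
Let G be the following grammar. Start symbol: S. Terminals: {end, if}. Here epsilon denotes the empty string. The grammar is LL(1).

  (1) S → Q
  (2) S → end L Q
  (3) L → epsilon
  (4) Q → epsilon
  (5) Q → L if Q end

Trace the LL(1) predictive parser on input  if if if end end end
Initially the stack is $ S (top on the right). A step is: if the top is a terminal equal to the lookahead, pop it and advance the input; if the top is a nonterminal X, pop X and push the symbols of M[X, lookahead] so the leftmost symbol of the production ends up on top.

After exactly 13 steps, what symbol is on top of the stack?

end

step 1: stack=$ S  input=if if if end end end $  — expand S → Q
step 2: stack=$ Q  input=if if if end end end $  — expand Q → L if Q end
step 3: stack=$ end Q if L  input=if if if end end end $  — expand L → epsilon
step 4: stack=$ end Q if  input=if if if end end end $  — match if
step 5: stack=$ end Q  input=if if end end end $  — expand Q → L if Q end
step 6: stack=$ end end Q if L  input=if if end end end $  — expand L → epsilon
step 7: stack=$ end end Q if  input=if if end end end $  — match if
step 8: stack=$ end end Q  input=if end end end $  — expand Q → L if Q end
step 9: stack=$ end end end Q if L  input=if end end end $  — expand L → epsilon
step 10: stack=$ end end end Q if  input=if end end end $  — match if
step 11: stack=$ end end end Q  input=end end end $  — expand Q → epsilon
step 12: stack=$ end end end  input=end end end $  — match end
step 13: stack=$ end end  input=end end $  — match end
Stack after step 13: $ end (top = end).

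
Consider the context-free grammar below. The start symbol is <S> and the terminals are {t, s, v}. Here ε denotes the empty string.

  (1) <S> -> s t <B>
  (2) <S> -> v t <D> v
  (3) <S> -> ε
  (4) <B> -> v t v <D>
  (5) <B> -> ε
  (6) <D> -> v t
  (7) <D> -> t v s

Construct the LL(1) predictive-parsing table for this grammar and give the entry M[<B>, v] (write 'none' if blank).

FIRST(<S>): from <S>->s t <B> we get {s}; from <S>->v t <D> v we get {v}; from <S>->ε we get {ε}. So FIRST(<S>) = {ε, s, v}.
FIRST(<B>): from <B>->v t v <D> we get {v}; from <B>->ε we get {ε}. So FIRST(<B>) = {ε, v}.
FIRST(<D>): from <D>->v t we get {v}; from <D>->t v s we get {t}. So FIRST(<D>) = {t, v}.
FOLLOW(<S>) includes $ since <S> is the start symbol.
FOLLOW(<S>): <S> appears on no right-hand side. Thus FOLLOW(<S>) = {$}.
FOLLOW(<B>): in <S>->s t <B>, the suffix after <B> is empty, so FOLLOW(<B>) ⊇ FOLLOW(<S>) = {$}. Thus FOLLOW(<B>) = {$}.
For <B> -> v t v <D>: FIRST(v t v <D>) = {v}, so it goes in M[<B>, t] for t ∈ {v}.
For <B> -> ε: FIRST(ε) = {ε}, so it goes in M[<B>, t] for t ∈ {}; since ε ∈ FIRST, also for every t ∈ FOLLOW(<B>) = {$}.

<B> -> v t v <D>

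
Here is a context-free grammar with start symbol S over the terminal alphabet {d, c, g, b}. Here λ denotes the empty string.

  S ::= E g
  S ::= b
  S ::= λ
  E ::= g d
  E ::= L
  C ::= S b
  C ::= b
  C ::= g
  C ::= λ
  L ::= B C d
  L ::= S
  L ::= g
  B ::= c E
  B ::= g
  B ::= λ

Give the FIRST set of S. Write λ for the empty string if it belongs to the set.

FIRST(B) = {λ, c, g}
FIRST(S) = {λ, b, c, d, g}  (via E g)
FIRST(C) = {λ, b, c, d, g}  (via S b)
FIRST(L) = {λ, b, c, d, g}  (via B C d, S)
FIRST(E) = {λ, b, c, d, g}  (via L)

{λ, b, c, d, g}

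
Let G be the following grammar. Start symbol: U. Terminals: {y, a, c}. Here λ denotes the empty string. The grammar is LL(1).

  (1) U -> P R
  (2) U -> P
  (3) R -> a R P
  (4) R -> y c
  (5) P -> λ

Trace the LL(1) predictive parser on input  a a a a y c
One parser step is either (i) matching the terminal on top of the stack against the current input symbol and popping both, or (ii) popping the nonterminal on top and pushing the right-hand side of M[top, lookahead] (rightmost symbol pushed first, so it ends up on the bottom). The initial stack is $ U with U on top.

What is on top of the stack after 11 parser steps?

y

step 1: stack=$ U  input=a a a a y c $  — expand U -> P R
step 2: stack=$ R P  input=a a a a y c $  — expand P -> λ
step 3: stack=$ R  input=a a a a y c $  — expand R -> a R P
step 4: stack=$ P R a  input=a a a a y c $  — match a
step 5: stack=$ P R  input=a a a y c $  — expand R -> a R P
step 6: stack=$ P P R a  input=a a a y c $  — match a
step 7: stack=$ P P R  input=a a y c $  — expand R -> a R P
step 8: stack=$ P P P R a  input=a a y c $  — match a
step 9: stack=$ P P P R  input=a y c $  — expand R -> a R P
step 10: stack=$ P P P P R a  input=a y c $  — match a
step 11: stack=$ P P P P R  input=y c $  — expand R -> y c
Stack after step 11: $ P P P P c y (top = y).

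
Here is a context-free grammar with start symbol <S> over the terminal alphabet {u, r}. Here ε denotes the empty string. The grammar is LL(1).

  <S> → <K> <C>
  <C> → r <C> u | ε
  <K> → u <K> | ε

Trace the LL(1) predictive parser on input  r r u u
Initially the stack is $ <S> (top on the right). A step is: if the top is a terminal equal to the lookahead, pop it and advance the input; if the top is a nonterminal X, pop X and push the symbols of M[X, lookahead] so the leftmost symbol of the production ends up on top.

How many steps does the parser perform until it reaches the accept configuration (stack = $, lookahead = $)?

     Stack        Input      Action
  1  $ <S>        r r u u $  expand <S> → <K> <C>
  2  $ <C> <K>    r r u u $  expand <K> → ε
  3  $ <C>        r r u u $  expand <C> → r <C> u
  4  $ u <C> r    r r u u $  match r
  5  $ u <C>      r u u $    expand <C> → r <C> u
  6  $ u u <C> r  r u u $    match r
  7  $ u u <C>    u u $      expand <C> → ε
  8  $ u u        u u $      match u
  9  $ u          u $        match u
Accept reached after 9 steps.

9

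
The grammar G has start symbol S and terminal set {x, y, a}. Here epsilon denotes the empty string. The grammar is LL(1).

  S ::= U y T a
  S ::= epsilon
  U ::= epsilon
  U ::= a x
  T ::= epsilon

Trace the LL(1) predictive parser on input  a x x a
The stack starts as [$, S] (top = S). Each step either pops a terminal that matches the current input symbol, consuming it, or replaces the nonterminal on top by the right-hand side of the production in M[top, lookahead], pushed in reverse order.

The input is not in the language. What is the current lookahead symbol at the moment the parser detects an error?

step 1: stack=$ S  input=a x x a $  — expand S ::= U y T a
step 2: stack=$ a T y U  input=a x x a $  — expand U ::= a x
step 3: stack=$ a T y x a  input=a x x a $  — match a
step 4: stack=$ a T y x  input=x x a $  — match x
step 5: stack=$ a T y  input=x a $  — error: top is terminal y but lookahead is x

x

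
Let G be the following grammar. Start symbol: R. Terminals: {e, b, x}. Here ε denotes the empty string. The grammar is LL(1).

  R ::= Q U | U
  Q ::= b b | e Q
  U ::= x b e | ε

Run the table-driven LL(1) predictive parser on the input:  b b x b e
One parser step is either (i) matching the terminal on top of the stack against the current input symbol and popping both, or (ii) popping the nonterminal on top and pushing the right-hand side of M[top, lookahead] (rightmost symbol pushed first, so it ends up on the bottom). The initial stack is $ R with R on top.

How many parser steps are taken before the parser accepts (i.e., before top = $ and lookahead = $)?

     Stack    Input        Action
  1  $ R      b b x b e $  expand R ::= Q U
  2  $ U Q    b b x b e $  expand Q ::= b b
  3  $ U b b  b b x b e $  match b
  4  $ U b    b x b e $    match b
  5  $ U      x b e $      expand U ::= x b e
  6  $ e b x  x b e $      match x
  7  $ e b    b e $        match b
  8  $ e      e $          match e
Accept reached after 8 steps.

8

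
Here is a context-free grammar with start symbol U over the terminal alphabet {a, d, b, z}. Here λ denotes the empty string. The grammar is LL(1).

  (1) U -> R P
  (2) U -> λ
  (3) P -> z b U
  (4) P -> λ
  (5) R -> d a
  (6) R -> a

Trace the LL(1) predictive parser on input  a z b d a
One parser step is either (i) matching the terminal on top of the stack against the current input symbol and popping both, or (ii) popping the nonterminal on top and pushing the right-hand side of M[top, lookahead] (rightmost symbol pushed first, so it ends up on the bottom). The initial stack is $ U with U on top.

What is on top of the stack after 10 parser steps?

P

step 1: stack=$ U  input=a z b d a $  — expand U -> R P
step 2: stack=$ P R  input=a z b d a $  — expand R -> a
step 3: stack=$ P a  input=a z b d a $  — match a
step 4: stack=$ P  input=z b d a $  — expand P -> z b U
step 5: stack=$ U b z  input=z b d a $  — match z
step 6: stack=$ U b  input=b d a $  — match b
step 7: stack=$ U  input=d a $  — expand U -> R P
step 8: stack=$ P R  input=d a $  — expand R -> d a
step 9: stack=$ P a d  input=d a $  — match d
step 10: stack=$ P a  input=a $  — match a
Stack after step 10: $ P (top = P).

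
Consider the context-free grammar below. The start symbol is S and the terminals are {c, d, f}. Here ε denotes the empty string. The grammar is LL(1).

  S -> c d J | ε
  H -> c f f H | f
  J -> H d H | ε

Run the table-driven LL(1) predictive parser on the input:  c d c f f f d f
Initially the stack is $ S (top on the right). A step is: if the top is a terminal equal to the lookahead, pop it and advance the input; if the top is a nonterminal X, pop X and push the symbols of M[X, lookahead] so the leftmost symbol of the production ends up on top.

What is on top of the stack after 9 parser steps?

     Stack          Input              Action
  1  $ S            c d c f f f d f $  expand S -> c d J
  2  $ J d c        c d c f f f d f $  match c
  3  $ J d          d c f f f d f $    match d
  4  $ J            c f f f d f $      expand J -> H d H
  5  $ H d H        c f f f d f $      expand H -> c f f H
  6  $ H d H f f c  c f f f d f $      match c
  7  $ H d H f f    f f f d f $        match f
  8  $ H d H f      f f d f $          match f
  9  $ H d H        f d f $            expand H -> f
Stack after step 9: $ H d f (top = f).

f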